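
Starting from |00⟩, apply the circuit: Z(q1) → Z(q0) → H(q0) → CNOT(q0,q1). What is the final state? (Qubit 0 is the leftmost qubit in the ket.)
1/√2|00⟩ + 1/√2|11⟩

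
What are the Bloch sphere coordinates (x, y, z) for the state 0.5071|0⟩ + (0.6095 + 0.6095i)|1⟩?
(0.6182, 0.6182, -0.4858)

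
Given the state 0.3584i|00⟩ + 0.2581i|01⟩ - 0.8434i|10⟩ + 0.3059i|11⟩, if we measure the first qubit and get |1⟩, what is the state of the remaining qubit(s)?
-0.9401i|0⟩ + 0.341i|1⟩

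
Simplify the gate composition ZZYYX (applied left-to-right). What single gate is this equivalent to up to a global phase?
X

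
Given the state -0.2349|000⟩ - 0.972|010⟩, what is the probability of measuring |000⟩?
0.05518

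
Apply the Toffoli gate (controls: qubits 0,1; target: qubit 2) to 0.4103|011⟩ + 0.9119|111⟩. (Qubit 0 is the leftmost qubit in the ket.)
0.4103|011⟩ + 0.9119|110⟩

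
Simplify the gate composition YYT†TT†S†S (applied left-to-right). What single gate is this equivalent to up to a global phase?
T†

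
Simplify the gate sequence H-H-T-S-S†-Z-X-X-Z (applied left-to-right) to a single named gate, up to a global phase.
T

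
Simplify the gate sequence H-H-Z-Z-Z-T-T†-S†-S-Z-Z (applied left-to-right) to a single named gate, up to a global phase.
Z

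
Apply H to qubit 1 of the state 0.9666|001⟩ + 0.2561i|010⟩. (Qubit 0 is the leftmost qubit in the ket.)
0.1811i|000⟩ + 0.6835|001⟩ - 0.1811i|010⟩ + 0.6835|011⟩

H on qubit 1 mixes each pair of kets that differ only in qubit 1: amplitudes (a, b) of (|…0…⟩, |…1…⟩) become ((a + b)/√2, (a − b)/√2). Kets absent from the input have amplitude 0.
(|000⟩, |010⟩): (a, b) = (0, 0.2561i) → (0.1811i, -0.1811i)
(|001⟩, |011⟩): (a, b) = (0.9666, 0) → (0.6835, 0.6835)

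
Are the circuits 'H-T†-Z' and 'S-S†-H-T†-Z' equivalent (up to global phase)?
Yes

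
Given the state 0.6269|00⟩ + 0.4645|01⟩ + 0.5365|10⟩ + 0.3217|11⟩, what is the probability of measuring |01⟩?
0.2158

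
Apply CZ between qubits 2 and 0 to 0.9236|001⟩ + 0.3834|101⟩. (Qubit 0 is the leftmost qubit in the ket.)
0.9236|001⟩ - 0.3834|101⟩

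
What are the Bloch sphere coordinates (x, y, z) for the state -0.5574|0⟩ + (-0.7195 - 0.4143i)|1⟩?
(0.8021, 0.4619, -0.3786)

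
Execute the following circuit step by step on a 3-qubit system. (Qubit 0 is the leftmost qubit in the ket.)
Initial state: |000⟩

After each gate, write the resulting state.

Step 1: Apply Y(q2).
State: i|001⟩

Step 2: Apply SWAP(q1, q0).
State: i|001⟩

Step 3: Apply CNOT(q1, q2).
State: i|001⟩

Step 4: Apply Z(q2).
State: -i|001⟩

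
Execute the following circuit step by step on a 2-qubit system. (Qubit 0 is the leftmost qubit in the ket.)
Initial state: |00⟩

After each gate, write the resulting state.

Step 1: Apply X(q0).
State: |10⟩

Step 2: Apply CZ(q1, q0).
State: |10⟩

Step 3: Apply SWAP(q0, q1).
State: |01⟩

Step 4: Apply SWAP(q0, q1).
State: |10⟩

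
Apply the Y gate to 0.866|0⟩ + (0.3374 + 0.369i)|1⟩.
(0.369 - 0.3374i)|0⟩ + 0.866i|1⟩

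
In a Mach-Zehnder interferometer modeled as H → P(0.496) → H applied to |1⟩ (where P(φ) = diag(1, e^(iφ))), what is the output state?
(0.06025 - 0.238i)|0⟩ + (0.9397 + 0.238i)|1⟩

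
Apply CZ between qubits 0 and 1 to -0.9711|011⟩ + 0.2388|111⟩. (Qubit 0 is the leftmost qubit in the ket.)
-0.9711|011⟩ - 0.2388|111⟩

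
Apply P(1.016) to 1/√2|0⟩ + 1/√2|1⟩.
1/√2|0⟩ + (0.3725 + 0.601i)|1⟩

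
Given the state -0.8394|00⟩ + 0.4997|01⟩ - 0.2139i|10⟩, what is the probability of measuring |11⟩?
0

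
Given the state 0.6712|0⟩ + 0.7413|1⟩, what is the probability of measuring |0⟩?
0.4505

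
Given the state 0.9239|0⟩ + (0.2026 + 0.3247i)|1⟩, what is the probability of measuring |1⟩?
0.1465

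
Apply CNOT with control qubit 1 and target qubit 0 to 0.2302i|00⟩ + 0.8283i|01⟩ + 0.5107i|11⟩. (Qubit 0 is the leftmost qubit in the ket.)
0.2302i|00⟩ + 0.5107i|01⟩ + 0.8283i|11⟩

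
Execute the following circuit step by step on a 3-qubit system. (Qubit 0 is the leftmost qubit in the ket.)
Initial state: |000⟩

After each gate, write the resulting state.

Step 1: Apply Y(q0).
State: i|100⟩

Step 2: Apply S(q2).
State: i|100⟩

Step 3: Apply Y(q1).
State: -|110⟩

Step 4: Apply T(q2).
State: -|110⟩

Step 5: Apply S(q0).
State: -i|110⟩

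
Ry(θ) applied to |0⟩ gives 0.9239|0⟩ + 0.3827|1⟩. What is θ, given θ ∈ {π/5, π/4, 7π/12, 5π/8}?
π/4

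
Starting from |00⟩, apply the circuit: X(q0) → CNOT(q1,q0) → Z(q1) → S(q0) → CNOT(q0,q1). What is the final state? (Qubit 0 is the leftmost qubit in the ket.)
i|11⟩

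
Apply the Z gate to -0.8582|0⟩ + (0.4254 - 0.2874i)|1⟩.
-0.8582|0⟩ + (-0.4254 + 0.2874i)|1⟩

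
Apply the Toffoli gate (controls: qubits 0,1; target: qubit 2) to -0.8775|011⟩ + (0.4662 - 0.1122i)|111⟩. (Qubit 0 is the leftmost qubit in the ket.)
-0.8775|011⟩ + (0.4662 - 0.1122i)|110⟩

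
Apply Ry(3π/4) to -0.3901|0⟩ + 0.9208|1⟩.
-|0⟩ - 0.008031|1⟩

Ry(3π/4) = [[cos(θ/2), −sin(θ/2)], [sin(θ/2), cos(θ/2)]]; θ = 3π/4, cos(θ/2) ≈ 0.382683, sin(θ/2) ≈ 0.92388.
With a = amp(|0⟩) = -0.3901 and b = amp(|1⟩) = 0.9208:
new amp(|0⟩) = (0.382683)·a + (-0.92388)·b = -1
new amp(|1⟩) = (0.92388)·a + (0.382683)·b = -0.008031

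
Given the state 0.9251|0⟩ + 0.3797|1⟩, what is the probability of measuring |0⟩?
0.8558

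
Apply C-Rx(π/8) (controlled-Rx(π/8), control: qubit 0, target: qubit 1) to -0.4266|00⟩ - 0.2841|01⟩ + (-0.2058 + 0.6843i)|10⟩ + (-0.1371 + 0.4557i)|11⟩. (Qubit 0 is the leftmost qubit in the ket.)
-0.4266|00⟩ - 0.2841|01⟩ + (-0.1129 + 0.6979i)|10⟩ + (-0.0009654 + 0.4871i)|11⟩

C-Rx(π/8) leaves the control-|0⟩ kets |00⟩, |01⟩ unchanged and applies Rx(π/8) to qubit 1 on the control-|1⟩ pair (|10⟩, |11⟩).
Rx(π/8) = [[cos(θ/2), −i·sin(θ/2)], [−i·sin(θ/2), cos(θ/2)]]; θ = π/8, cos(θ/2) ≈ 0.980785, sin(θ/2) ≈ 0.19509.
With a = amp(|10⟩) = (-0.2058 + 0.6843i) and b = amp(|11⟩) = (-0.1371 + 0.4557i):
new amp(|10⟩) = (0.980785)·a + (-0.19509i)·b = (-0.1129 + 0.6979i)
new amp(|11⟩) = (-0.19509i)·a + (0.980785)·b = (-0.0009654 + 0.4871i)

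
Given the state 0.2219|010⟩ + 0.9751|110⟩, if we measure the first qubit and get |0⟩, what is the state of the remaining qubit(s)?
|10⟩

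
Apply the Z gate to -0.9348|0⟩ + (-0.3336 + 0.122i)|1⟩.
-0.9348|0⟩ + (0.3336 - 0.122i)|1⟩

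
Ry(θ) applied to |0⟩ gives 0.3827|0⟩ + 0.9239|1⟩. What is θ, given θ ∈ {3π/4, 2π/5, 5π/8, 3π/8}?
3π/4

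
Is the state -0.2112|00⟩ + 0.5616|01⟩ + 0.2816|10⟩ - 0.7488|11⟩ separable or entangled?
Separable

Writing the state as a|00⟩ + b|01⟩ + c|10⟩ + d|11⟩, it is a product state iff ad − bc = 0.
Here (a, b, c, d) = (-0.2112, 0.5616, 0.2816, -0.7488): ad − bc = (-0.2112)(-0.7488) − (0.5616)(0.2816) = 0, so the state is separable.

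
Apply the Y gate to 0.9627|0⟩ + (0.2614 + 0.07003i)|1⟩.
(0.07003 - 0.2614i)|0⟩ + 0.9627i|1⟩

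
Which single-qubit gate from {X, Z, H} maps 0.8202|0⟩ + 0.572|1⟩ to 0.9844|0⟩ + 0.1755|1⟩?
H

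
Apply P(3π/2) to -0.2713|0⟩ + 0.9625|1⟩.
-0.2713|0⟩ - 0.9625i|1⟩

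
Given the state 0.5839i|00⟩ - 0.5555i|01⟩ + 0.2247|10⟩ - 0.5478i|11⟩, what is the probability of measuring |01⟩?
0.3086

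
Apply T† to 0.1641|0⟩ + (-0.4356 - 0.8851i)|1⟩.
0.1641|0⟩ + (-0.9339 - 0.3178i)|1⟩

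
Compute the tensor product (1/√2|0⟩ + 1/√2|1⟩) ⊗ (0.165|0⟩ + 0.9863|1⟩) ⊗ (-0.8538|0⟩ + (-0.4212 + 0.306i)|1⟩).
-0.09962|000⟩ + (-0.04914 + 0.0357i)|001⟩ - 0.5955|010⟩ + (-0.2938 + 0.2134i)|011⟩ - 0.09962|100⟩ + (-0.04914 + 0.0357i)|101⟩ - 0.5955|110⟩ + (-0.2938 + 0.2134i)|111⟩

amp(|b₁b₂…⟩) = product of the factor amplitudes for bits b₁, b₂, …; only kets whose every factor amplitude is nonzero survive.
|000⟩: (1/√2)(0.165)(-0.8538) = -0.09962
|001⟩: (1/√2)(0.165)(-0.4212 + 0.306i) = (-0.04914 + 0.0357i)
|010⟩: (1/√2)(0.9863)(-0.8538) = -0.5955
|011⟩: (1/√2)(0.9863)(-0.4212 + 0.306i) = (-0.2938 + 0.2134i)
|100⟩: (1/√2)(0.165)(-0.8538) = -0.09962
|101⟩: (1/√2)(0.165)(-0.4212 + 0.306i) = (-0.04914 + 0.0357i)
|110⟩: (1/√2)(0.9863)(-0.8538) = -0.5955
|111⟩: (1/√2)(0.9863)(-0.4212 + 0.306i) = (-0.2938 + 0.2134i)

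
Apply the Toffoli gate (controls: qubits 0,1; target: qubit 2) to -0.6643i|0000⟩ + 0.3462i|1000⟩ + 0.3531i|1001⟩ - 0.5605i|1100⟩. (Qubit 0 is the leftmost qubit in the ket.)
-0.6643i|0000⟩ + 0.3462i|1000⟩ + 0.3531i|1001⟩ - 0.5605i|1110⟩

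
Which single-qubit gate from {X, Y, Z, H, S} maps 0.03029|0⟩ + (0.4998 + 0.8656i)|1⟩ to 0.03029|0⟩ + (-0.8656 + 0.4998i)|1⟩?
S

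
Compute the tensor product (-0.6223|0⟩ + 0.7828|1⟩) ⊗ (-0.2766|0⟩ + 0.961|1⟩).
0.1721|00⟩ - 0.598|01⟩ - 0.2165|10⟩ + 0.7523|11⟩

amp(|b₁b₂…⟩) = product of the factor amplitudes for bits b₁, b₂, …; only kets whose every factor amplitude is nonzero survive.
|00⟩: (-0.6223)(-0.2766) = 0.1721
|01⟩: (-0.6223)(0.961) = -0.598
|10⟩: (0.7828)(-0.2766) = -0.2165
|11⟩: (0.7828)(0.961) = 0.7523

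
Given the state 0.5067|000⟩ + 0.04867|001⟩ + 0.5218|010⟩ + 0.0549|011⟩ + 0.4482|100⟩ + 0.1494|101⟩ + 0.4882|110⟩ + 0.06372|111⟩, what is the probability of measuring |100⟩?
0.2009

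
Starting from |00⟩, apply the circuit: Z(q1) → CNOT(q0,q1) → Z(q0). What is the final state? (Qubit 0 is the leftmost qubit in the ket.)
|00⟩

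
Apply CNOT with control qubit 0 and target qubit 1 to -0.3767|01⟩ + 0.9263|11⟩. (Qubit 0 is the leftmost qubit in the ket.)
-0.3767|01⟩ + 0.9263|10⟩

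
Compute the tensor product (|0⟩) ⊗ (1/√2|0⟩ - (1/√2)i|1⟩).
1/√2|00⟩ - (1/√2)i|01⟩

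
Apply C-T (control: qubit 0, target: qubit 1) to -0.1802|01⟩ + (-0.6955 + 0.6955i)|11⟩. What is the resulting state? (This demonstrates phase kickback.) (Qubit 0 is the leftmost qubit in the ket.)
-0.1802|01⟩ - 0.9836|11⟩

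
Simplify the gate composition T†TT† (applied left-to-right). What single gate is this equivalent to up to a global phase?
T†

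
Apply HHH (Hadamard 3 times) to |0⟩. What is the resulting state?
1/√2|0⟩ + 1/√2|1⟩

H² = I, so H^3 = H: a single Hadamard. With (a, b) = (1, 0), H gives ((a + b)/√2, (a − b)/√2) = (1/√2, 1/√2).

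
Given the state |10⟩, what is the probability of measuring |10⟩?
1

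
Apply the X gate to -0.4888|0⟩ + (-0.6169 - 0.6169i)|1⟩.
(-0.6169 - 0.6169i)|0⟩ - 0.4888|1⟩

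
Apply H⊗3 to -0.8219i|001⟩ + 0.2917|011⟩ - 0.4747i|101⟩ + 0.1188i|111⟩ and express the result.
(0.1031 - 0.4164i)|000⟩ + (-0.1031 + 0.4164i)|001⟩ + (-0.1031 - 0.5004i)|010⟩ + (0.1031 + 0.5004i)|011⟩ + (0.1031 - 0.1648i)|100⟩ + (-0.1031 + 0.1648i)|101⟩ + (-0.1031 - 0.08075i)|110⟩ + (0.1031 + 0.08075i)|111⟩

H⊗3 gives amp(|y⟩) = (1/2√2) Σ_x (−1)^(x·y) amp(|x⟩), where x·y is the number of positions in which both x and y have a 1.
|000⟩: (-0.8219i + 0.2917 - 0.4747i + 0.1188i)/(2√2) = (0.1031 - 0.4164i)
|001⟩: (0.8219i - 0.2917 + 0.4747i - 0.1188i)/(2√2) = (-0.1031 + 0.4164i)
|010⟩: (-0.8219i - 0.2917 - 0.4747i - 0.1188i)/(2√2) = (-0.1031 - 0.5004i)
|011⟩: (0.8219i + 0.2917 + 0.4747i + 0.1188i)/(2√2) = (0.1031 + 0.5004i)
|100⟩: (-0.8219i + 0.2917 + 0.4747i - 0.1188i)/(2√2) = (0.1031 - 0.1648i)
|101⟩: (0.8219i - 0.2917 - 0.4747i + 0.1188i)/(2√2) = (-0.1031 + 0.1648i)
|110⟩: (-0.8219i - 0.2917 + 0.4747i + 0.1188i)/(2√2) = (-0.1031 - 0.08075i)
|111⟩: (0.8219i + 0.2917 - 0.4747i - 0.1188i)/(2√2) = (0.1031 + 0.08075i)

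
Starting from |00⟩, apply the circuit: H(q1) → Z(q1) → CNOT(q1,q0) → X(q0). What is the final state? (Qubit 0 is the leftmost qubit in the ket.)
-1/√2|01⟩ + 1/√2|10⟩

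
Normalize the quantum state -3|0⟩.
-|0⟩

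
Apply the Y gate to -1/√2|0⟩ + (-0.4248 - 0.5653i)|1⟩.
(-0.5653 + 0.4248i)|0⟩ - (1/√2)i|1⟩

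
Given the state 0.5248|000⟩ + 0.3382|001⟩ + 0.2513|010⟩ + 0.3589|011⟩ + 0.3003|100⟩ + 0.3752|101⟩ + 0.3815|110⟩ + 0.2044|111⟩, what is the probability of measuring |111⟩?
0.04178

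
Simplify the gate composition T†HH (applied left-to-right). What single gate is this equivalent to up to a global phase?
T†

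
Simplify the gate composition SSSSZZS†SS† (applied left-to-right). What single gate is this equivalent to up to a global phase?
S†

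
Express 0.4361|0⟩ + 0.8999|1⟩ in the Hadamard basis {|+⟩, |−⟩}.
0.9447|+⟩ - 0.328|−⟩

With |ψ⟩ = α|0⟩ + β|1⟩, the Hadamard-basis coefficients are ⟨+|ψ⟩ = (α + β)/√2 and ⟨−|ψ⟩ = (α − β)/√2.
Here α = 0.4361, β = 0.8999: (α + β)/√2 = 0.9447, (α − β)/√2 = -0.328.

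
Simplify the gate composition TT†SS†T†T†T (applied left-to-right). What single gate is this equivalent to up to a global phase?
T†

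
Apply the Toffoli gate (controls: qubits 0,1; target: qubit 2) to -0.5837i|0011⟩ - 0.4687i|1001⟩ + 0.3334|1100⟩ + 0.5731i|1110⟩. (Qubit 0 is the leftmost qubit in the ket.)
-0.5837i|0011⟩ - 0.4687i|1001⟩ + 0.5731i|1100⟩ + 0.3334|1110⟩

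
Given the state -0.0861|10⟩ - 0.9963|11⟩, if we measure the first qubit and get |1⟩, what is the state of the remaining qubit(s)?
-0.0861|0⟩ - 0.9963|1⟩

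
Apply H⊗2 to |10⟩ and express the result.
1/2|00⟩ + 1/2|01⟩ - 1/2|10⟩ - 1/2|11⟩

H⊗2 gives amp(|y⟩) = (1/2) Σ_x (−1)^(x·y) amp(|x⟩), where x·y is the number of positions in which both x and y have a 1.
|00⟩: (1)/2 = 1/2
|01⟩: (1)/2 = 1/2
|10⟩: (-1)/2 = -1/2
|11⟩: (-1)/2 = -1/2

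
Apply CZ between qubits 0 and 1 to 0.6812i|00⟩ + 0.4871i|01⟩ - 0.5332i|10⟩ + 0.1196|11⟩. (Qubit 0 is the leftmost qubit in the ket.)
0.6812i|00⟩ + 0.4871i|01⟩ - 0.5332i|10⟩ - 0.1196|11⟩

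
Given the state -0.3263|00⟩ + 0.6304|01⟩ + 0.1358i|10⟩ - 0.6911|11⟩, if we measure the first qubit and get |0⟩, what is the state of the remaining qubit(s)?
-0.4597|0⟩ + 0.8881|1⟩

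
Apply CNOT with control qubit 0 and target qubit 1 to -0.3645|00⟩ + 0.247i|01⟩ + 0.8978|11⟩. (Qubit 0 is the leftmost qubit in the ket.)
-0.3645|00⟩ + 0.247i|01⟩ + 0.8978|10⟩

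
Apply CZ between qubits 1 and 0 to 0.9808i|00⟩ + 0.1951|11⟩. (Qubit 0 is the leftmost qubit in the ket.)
0.9808i|00⟩ - 0.1951|11⟩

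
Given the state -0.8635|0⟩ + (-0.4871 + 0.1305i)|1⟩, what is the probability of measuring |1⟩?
0.2543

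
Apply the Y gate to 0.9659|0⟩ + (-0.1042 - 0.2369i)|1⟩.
(-0.2369 + 0.1042i)|0⟩ + 0.9659i|1⟩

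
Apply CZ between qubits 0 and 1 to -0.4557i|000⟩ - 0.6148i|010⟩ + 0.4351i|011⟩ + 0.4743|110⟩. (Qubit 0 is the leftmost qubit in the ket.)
-0.4557i|000⟩ - 0.6148i|010⟩ + 0.4351i|011⟩ - 0.4743|110⟩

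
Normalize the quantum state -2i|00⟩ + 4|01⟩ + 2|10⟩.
-(1/√6)i|00⟩ + 0.8165|01⟩ + 1/√6|10⟩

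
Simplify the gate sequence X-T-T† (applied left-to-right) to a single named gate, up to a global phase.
X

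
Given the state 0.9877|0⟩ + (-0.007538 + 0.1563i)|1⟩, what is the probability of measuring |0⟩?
0.9756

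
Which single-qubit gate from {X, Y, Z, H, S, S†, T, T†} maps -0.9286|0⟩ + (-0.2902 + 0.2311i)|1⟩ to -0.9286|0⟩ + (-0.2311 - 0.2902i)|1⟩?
S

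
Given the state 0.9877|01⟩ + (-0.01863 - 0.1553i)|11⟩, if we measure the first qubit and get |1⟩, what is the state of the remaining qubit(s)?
(-0.1191 - 0.9929i)|1⟩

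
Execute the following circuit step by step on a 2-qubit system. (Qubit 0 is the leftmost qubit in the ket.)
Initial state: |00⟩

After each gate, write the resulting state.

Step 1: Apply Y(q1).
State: i|01⟩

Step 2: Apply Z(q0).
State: i|01⟩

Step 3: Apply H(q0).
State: (1/√2)i|01⟩ + (1/√2)i|11⟩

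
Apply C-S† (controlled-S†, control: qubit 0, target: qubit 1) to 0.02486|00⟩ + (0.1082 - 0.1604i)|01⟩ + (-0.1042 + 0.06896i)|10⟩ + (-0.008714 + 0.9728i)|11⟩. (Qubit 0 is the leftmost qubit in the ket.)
0.02486|00⟩ + (0.1082 - 0.1604i)|01⟩ + (-0.1042 + 0.06896i)|10⟩ + (0.9728 + 0.008714i)|11⟩

C-S† leaves the control-|0⟩ kets |00⟩, |01⟩ unchanged and applies S† to qubit 1 on the control-|1⟩ pair (|10⟩, |11⟩).
S† = [[1, 0], [0, -i]].
With a = amp(|10⟩) = (-0.1042 + 0.06896i) and b = amp(|11⟩) = (-0.008714 + 0.9728i):
new amp(|10⟩) = (1)·a = (-0.1042 + 0.06896i)
new amp(|11⟩) = (-i)·b = (0.9728 + 0.008714i)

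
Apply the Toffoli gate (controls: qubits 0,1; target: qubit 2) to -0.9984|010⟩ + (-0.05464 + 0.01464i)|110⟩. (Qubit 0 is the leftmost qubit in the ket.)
-0.9984|010⟩ + (-0.05464 + 0.01464i)|111⟩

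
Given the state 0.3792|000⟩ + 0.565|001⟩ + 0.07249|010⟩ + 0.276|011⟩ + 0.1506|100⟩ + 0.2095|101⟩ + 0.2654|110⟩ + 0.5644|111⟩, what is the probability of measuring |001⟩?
0.3192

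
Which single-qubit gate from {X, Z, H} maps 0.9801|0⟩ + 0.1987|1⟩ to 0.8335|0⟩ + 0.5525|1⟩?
H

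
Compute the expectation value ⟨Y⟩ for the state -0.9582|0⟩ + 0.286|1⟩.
0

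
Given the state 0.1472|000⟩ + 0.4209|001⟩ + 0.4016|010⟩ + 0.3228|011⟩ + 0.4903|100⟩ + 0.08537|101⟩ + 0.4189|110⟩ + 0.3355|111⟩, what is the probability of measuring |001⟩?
0.1772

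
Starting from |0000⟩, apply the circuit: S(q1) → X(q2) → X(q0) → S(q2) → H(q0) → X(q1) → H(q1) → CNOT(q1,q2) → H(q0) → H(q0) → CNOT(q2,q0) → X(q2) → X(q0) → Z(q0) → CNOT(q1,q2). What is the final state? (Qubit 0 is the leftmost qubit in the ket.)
(1/2)i|0000⟩ + (1/2)i|0100⟩ + (1/2)i|1000⟩ + (1/2)i|1100⟩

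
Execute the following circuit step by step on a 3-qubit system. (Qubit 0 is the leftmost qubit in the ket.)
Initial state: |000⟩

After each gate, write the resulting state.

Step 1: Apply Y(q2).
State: i|001⟩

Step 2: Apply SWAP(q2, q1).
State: i|010⟩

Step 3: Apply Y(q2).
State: -|011⟩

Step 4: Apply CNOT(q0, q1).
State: -|011⟩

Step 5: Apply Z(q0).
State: -|011⟩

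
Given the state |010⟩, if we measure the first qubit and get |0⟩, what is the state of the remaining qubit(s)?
|10⟩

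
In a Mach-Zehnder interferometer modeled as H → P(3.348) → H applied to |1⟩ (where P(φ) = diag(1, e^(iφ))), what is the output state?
(0.9894 + 0.1025i)|0⟩ + (0.01061 - 0.1025i)|1⟩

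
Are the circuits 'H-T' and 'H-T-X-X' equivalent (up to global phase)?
Yes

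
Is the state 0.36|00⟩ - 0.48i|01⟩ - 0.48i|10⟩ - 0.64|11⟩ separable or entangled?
Separable

Writing the state as a|00⟩ + b|01⟩ + c|10⟩ + d|11⟩, it is a product state iff ad − bc = 0.
Here (a, b, c, d) = (0.36, -0.48i, -0.48i, -0.64): ad − bc = (0.36)(-0.64) − (-0.48i)(-0.48i) = 0, so the state is separable.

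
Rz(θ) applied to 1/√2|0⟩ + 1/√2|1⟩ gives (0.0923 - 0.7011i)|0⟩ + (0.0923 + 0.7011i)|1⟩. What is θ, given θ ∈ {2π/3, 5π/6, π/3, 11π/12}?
11π/12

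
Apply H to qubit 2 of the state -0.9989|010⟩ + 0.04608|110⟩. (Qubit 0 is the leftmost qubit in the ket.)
-0.7063|010⟩ - 0.7063|011⟩ + 0.03258|110⟩ + 0.03258|111⟩

H on qubit 2 mixes each pair of kets that differ only in qubit 2: amplitudes (a, b) of (|…0…⟩, |…1…⟩) become ((a + b)/√2, (a − b)/√2). Kets absent from the input have amplitude 0.
(|010⟩, |011⟩): (a, b) = (-0.9989, 0) → (-0.7063, -0.7063)
(|110⟩, |111⟩): (a, b) = (0.04608, 0) → (0.03258, 0.03258)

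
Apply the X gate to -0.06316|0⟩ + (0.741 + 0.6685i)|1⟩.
(0.741 + 0.6685i)|0⟩ - 0.06316|1⟩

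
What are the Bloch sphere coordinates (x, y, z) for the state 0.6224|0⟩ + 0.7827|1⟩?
(0.9743, 0, -0.2252)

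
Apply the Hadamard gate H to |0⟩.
1/√2|0⟩ + 1/√2|1⟩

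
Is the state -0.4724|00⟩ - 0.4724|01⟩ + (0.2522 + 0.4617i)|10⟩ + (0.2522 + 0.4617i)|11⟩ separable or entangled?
Separable

Writing the state as a|00⟩ + b|01⟩ + c|10⟩ + d|11⟩, it is a product state iff ad − bc = 0.
Here (a, b, c, d) = (-0.4724, -0.4724, (0.2522 + 0.4617i), (0.2522 + 0.4617i)): ad − bc = (-0.4724)(0.2522 + 0.4617i) − (-0.4724)(0.2522 + 0.4617i) = 0, so the state is separable.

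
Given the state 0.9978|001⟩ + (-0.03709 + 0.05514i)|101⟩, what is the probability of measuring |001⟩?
0.9956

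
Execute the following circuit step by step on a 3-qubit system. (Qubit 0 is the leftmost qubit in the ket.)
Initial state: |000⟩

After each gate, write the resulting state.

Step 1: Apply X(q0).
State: |100⟩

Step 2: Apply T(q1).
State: |100⟩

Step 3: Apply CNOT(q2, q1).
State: |100⟩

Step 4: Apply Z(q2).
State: |100⟩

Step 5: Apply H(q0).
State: 1/√2|000⟩ - 1/√2|100⟩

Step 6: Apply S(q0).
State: 1/√2|000⟩ - (1/√2)i|100⟩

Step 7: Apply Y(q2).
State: (1/√2)i|001⟩ + 1/√2|101⟩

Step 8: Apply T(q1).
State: (1/√2)i|001⟩ + 1/√2|101⟩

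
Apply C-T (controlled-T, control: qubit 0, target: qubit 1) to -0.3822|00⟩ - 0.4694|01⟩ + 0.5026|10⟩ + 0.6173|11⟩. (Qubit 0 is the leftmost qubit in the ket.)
-0.3822|00⟩ - 0.4694|01⟩ + 0.5026|10⟩ + (0.4365 + 0.4365i)|11⟩

C-T leaves the control-|0⟩ kets |00⟩, |01⟩ unchanged and applies T to qubit 1 on the control-|1⟩ pair (|10⟩, |11⟩).
T = [[1, 0], [0, (1/√2 + (1/√2)i)]].
With a = amp(|10⟩) = 0.5026 and b = amp(|11⟩) = 0.6173:
new amp(|10⟩) = (1)·a = 0.5026
new amp(|11⟩) = (1/√2 + (1/√2)i)·b = (0.4365 + 0.4365i)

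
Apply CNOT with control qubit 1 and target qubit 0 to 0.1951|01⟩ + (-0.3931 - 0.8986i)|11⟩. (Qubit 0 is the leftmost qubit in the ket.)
(-0.3931 - 0.8986i)|01⟩ + 0.1951|11⟩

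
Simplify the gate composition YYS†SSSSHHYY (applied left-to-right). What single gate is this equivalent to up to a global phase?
S†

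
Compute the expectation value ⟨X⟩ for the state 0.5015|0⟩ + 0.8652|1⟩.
0.8678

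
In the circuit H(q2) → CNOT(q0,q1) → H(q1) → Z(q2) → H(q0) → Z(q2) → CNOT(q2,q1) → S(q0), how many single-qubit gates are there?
6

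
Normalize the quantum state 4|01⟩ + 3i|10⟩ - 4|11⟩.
0.6247|01⟩ + 0.4685i|10⟩ - 0.6247|11⟩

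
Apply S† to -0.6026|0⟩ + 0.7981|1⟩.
-0.6026|0⟩ - 0.7981i|1⟩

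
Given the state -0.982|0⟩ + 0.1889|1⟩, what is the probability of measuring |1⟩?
0.03568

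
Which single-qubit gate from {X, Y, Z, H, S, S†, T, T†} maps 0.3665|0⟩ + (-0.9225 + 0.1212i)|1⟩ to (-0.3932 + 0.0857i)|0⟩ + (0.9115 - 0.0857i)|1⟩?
H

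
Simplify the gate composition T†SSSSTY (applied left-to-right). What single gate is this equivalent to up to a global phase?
Y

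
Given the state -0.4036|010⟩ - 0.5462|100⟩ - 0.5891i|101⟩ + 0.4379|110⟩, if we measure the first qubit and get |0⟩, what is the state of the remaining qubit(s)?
-|10⟩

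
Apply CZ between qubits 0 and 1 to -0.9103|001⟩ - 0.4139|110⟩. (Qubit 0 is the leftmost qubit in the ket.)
-0.9103|001⟩ + 0.4139|110⟩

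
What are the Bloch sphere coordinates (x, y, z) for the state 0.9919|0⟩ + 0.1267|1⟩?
(0.2513, 0, 0.9678)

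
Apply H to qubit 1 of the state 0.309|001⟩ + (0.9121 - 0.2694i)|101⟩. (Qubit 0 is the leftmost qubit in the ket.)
0.2185|001⟩ + 0.2185|011⟩ + (0.645 - 0.1905i)|101⟩ + (0.645 - 0.1905i)|111⟩

H on qubit 1 mixes each pair of kets that differ only in qubit 1: amplitudes (a, b) of (|…0…⟩, |…1…⟩) become ((a + b)/√2, (a − b)/√2). Kets absent from the input have amplitude 0.
(|001⟩, |011⟩): (a, b) = (0.309, 0) → (0.2185, 0.2185)
(|101⟩, |111⟩): (a, b) = ((0.9121 - 0.2694i), 0) → ((0.645 - 0.1905i), (0.645 - 0.1905i))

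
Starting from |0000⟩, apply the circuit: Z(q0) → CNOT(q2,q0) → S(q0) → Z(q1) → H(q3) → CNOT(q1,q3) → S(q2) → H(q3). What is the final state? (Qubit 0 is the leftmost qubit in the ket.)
|0000⟩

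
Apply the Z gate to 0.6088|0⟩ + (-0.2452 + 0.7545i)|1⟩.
0.6088|0⟩ + (0.2452 - 0.7545i)|1⟩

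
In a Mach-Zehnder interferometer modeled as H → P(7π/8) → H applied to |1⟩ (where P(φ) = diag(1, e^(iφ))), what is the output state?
(0.9619 - 0.1913i)|0⟩ + (0.03806 + 0.1913i)|1⟩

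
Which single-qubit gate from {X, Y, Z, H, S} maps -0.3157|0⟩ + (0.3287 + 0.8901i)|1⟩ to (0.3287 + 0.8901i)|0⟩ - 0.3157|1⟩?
X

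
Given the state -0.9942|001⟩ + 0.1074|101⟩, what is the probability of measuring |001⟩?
0.9884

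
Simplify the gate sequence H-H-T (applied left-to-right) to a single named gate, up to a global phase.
T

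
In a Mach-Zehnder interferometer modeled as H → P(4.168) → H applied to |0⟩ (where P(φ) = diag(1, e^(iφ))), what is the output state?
(0.2411 - 0.4277i)|0⟩ + (0.7589 + 0.4277i)|1⟩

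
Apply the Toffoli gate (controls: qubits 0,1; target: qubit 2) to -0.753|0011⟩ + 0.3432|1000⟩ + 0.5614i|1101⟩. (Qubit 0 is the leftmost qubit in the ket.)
-0.753|0011⟩ + 0.3432|1000⟩ + 0.5614i|1111⟩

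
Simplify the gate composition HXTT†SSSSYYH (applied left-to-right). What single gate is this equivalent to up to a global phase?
Z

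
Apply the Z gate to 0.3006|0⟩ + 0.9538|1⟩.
0.3006|0⟩ - 0.9538|1⟩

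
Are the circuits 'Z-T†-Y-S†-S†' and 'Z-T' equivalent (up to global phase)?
No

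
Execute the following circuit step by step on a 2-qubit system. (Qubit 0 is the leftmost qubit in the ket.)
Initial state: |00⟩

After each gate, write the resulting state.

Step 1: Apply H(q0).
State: 1/√2|00⟩ + 1/√2|10⟩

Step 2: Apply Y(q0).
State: -(1/√2)i|00⟩ + (1/√2)i|10⟩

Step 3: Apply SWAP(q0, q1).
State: -(1/√2)i|00⟩ + (1/√2)i|01⟩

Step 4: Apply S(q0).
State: -(1/√2)i|00⟩ + (1/√2)i|01⟩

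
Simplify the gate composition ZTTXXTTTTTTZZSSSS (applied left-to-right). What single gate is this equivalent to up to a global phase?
Z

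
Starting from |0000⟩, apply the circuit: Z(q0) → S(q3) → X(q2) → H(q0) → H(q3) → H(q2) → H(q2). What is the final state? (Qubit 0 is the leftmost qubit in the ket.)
1/2|0010⟩ + 1/2|0011⟩ + 1/2|1010⟩ + 1/2|1011⟩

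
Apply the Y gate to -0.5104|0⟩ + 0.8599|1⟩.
-0.8599i|0⟩ - 0.5104i|1⟩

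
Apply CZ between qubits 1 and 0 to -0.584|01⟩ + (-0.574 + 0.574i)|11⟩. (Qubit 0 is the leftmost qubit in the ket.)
-0.584|01⟩ + (0.574 - 0.574i)|11⟩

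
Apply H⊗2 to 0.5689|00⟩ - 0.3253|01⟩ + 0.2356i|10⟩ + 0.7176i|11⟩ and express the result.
(0.1218 + 0.4766i)|00⟩ + (0.4471 - 0.241i)|01⟩ + (0.1218 - 0.4766i)|10⟩ + (0.4471 + 0.241i)|11⟩

H⊗2 gives amp(|y⟩) = (1/2) Σ_x (−1)^(x·y) amp(|x⟩), where x·y is the number of positions in which both x and y have a 1.
|00⟩: (0.5689 - 0.3253 + 0.2356i + 0.7176i)/2 = (0.1218 + 0.4766i)
|01⟩: (0.5689 + 0.3253 + 0.2356i - 0.7176i)/2 = (0.4471 - 0.241i)
|10⟩: (0.5689 - 0.3253 - 0.2356i - 0.7176i)/2 = (0.1218 - 0.4766i)
|11⟩: (0.5689 + 0.3253 - 0.2356i + 0.7176i)/2 = (0.4471 + 0.241i)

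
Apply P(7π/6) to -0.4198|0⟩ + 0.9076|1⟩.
-0.4198|0⟩ + (-0.786 - 0.4538i)|1⟩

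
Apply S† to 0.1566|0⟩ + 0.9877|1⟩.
0.1566|0⟩ - 0.9877i|1⟩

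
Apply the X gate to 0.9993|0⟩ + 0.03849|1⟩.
0.03849|0⟩ + 0.9993|1⟩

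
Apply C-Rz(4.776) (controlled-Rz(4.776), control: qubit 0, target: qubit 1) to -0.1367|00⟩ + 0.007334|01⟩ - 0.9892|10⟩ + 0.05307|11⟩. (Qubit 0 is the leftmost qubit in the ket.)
-0.1367|00⟩ + 0.007334|01⟩ + (0.7214 + 0.6769i)|10⟩ + (-0.0387 + 0.03631i)|11⟩

C-Rz(4.776) leaves the control-|0⟩ kets |00⟩, |01⟩ unchanged and applies Rz(4.776) to qubit 1 on the control-|1⟩ pair (|10⟩, |11⟩).
Rz(4.776) = [[e^(−iθ/2), 0], [0, e^(iθ/2)]] with e^(±iθ/2) = cos(θ/2) ± i·sin(θ/2); θ = 4.776, cos(θ/2) ≈ -0.729235, sin(θ/2) ≈ 0.684263.
With a = amp(|10⟩) = -0.9892 and b = amp(|11⟩) = 0.05307:
new amp(|10⟩) = (-0.729235 - 0.684263i)·a = (0.7214 + 0.6769i)
new amp(|11⟩) = (-0.729235 + 0.684263i)·b = (-0.0387 + 0.03631i)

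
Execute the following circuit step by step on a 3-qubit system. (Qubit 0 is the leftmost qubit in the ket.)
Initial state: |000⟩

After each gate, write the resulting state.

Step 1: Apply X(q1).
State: |010⟩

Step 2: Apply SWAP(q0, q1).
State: |100⟩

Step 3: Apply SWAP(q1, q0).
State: |010⟩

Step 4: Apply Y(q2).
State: i|011⟩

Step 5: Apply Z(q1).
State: -i|011⟩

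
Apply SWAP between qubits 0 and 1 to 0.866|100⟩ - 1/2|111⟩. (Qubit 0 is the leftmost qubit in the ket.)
0.866|010⟩ - 1/2|111⟩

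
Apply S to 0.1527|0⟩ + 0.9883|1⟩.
0.1527|0⟩ + 0.9883i|1⟩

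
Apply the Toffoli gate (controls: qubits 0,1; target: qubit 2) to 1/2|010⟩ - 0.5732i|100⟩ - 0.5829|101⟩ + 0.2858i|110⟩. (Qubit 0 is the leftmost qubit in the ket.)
1/2|010⟩ - 0.5732i|100⟩ - 0.5829|101⟩ + 0.2858i|111⟩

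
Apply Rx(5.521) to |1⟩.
-0.3719i|0⟩ - 0.9283|1⟩

Rx(5.521) = [[cos(θ/2), −i·sin(θ/2)], [−i·sin(θ/2), cos(θ/2)]]; θ = 5.521, cos(θ/2) ≈ -0.928259, sin(θ/2) ≈ 0.371935.
With a = amp(|0⟩) = 0 and b = amp(|1⟩) = 1:
new amp(|0⟩) = (-0.928259)·a + (-0.371935i)·b = -0.3719i
new amp(|1⟩) = (-0.371935i)·a + (-0.928259)·b = -0.9283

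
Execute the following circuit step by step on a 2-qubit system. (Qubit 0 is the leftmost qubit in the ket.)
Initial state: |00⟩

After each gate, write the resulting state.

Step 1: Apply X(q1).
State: |01⟩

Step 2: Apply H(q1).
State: 1/√2|00⟩ - 1/√2|01⟩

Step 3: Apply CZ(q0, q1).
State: 1/√2|00⟩ - 1/√2|01⟩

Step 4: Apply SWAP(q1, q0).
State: 1/√2|00⟩ - 1/√2|10⟩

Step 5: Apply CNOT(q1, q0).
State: 1/√2|00⟩ - 1/√2|10⟩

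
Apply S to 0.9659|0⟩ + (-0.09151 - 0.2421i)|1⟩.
0.9659|0⟩ + (0.2421 - 0.09151i)|1⟩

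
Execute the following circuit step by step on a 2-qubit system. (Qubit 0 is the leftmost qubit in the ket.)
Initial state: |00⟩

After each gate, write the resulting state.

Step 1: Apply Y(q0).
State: i|10⟩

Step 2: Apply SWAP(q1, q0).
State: i|01⟩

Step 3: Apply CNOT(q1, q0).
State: i|11⟩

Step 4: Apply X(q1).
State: i|10⟩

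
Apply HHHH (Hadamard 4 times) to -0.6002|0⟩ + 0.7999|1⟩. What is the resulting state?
-0.6002|0⟩ + 0.7999|1⟩

H² = I, so an even number of Hadamards cancels: H^4 = I and the state is unchanged.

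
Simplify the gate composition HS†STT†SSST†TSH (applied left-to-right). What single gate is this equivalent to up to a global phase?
I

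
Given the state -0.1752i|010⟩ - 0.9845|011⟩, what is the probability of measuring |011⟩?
0.9692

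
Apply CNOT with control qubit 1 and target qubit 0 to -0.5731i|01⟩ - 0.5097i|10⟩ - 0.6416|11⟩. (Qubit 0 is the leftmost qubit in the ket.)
-0.6416|01⟩ - 0.5097i|10⟩ - 0.5731i|11⟩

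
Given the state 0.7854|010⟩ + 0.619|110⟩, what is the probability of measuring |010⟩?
0.6169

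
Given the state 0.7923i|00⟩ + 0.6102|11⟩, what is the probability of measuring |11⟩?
0.3723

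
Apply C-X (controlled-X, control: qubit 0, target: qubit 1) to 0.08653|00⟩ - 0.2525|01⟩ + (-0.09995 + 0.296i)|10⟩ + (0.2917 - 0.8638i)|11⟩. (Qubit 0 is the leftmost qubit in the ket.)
0.08653|00⟩ - 0.2525|01⟩ + (0.2917 - 0.8638i)|10⟩ + (-0.09995 + 0.296i)|11⟩

C-X leaves the control-|0⟩ kets |00⟩, |01⟩ unchanged and applies X to qubit 1 on the control-|1⟩ pair (|10⟩, |11⟩).
X = [[0, 1], [1, 0]].
With a = amp(|10⟩) = (-0.09995 + 0.296i) and b = amp(|11⟩) = (0.2917 - 0.8638i):
new amp(|10⟩) = (1)·b = (0.2917 - 0.8638i)
new amp(|11⟩) = (1)·a = (-0.09995 + 0.296i)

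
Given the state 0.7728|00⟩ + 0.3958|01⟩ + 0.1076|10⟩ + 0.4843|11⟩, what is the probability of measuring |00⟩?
0.5972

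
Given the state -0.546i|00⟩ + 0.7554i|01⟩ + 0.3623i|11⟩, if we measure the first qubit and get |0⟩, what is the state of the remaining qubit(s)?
-0.5858i|0⟩ + 0.8105i|1⟩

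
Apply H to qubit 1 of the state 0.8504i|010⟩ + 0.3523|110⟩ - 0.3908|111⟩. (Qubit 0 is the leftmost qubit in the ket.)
0.6013i|000⟩ - 0.6013i|010⟩ + 0.2491|100⟩ - 0.2763|101⟩ - 0.2491|110⟩ + 0.2763|111⟩

H on qubit 1 mixes each pair of kets that differ only in qubit 1: amplitudes (a, b) of (|…0…⟩, |…1…⟩) become ((a + b)/√2, (a − b)/√2). Kets absent from the input have amplitude 0.
(|000⟩, |010⟩): (a, b) = (0, 0.8504i) → (0.6013i, -0.6013i)
(|100⟩, |110⟩): (a, b) = (0, 0.3523) → (0.2491, -0.2491)
(|101⟩, |111⟩): (a, b) = (0, -0.3908) → (-0.2763, 0.2763)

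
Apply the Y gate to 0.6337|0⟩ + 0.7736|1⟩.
-0.7736i|0⟩ + 0.6337i|1⟩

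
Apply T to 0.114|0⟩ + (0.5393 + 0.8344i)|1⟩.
0.114|0⟩ + (-0.2087 + 0.9714i)|1⟩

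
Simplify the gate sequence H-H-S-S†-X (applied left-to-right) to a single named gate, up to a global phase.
X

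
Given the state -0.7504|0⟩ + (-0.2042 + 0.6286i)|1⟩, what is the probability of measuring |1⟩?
0.4368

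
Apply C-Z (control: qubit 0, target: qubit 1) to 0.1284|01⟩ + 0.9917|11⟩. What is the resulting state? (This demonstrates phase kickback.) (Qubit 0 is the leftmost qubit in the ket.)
0.1284|01⟩ - 0.9917|11⟩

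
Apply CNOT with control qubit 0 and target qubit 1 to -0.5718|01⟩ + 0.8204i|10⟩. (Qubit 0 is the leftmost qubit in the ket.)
-0.5718|01⟩ + 0.8204i|11⟩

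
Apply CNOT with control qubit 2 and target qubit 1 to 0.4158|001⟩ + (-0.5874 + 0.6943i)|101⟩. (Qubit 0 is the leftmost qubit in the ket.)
0.4158|011⟩ + (-0.5874 + 0.6943i)|111⟩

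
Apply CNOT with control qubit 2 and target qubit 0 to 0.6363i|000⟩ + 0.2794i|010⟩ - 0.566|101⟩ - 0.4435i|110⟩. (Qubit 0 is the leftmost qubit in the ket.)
0.6363i|000⟩ - 0.566|001⟩ + 0.2794i|010⟩ - 0.4435i|110⟩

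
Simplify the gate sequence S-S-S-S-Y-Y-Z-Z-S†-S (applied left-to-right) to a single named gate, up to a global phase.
I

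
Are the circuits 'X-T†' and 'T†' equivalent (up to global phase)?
No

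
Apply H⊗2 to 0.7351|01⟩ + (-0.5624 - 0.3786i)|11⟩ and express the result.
(0.08635 - 0.1893i)|00⟩ + (-0.08635 + 0.1893i)|01⟩ + (0.6488 + 0.1893i)|10⟩ + (-0.6488 - 0.1893i)|11⟩

H⊗2 gives amp(|y⟩) = (1/2) Σ_x (−1)^(x·y) amp(|x⟩), where x·y is the number of positions in which both x and y have a 1.
|00⟩: (0.7351 + (-0.5624 - 0.3786i))/2 = (0.08635 - 0.1893i)
|01⟩: (-0.7351 - (-0.5624 - 0.3786i))/2 = (-0.08635 + 0.1893i)
|10⟩: (0.7351 - (-0.5624 - 0.3786i))/2 = (0.6488 + 0.1893i)
|11⟩: (-0.7351 + (-0.5624 - 0.3786i))/2 = (-0.6488 - 0.1893i)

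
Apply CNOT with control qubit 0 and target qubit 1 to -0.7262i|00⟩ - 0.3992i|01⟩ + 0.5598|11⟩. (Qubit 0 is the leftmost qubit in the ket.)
-0.7262i|00⟩ - 0.3992i|01⟩ + 0.5598|10⟩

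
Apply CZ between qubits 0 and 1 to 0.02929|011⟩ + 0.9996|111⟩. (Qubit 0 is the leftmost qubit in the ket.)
0.02929|011⟩ - 0.9996|111⟩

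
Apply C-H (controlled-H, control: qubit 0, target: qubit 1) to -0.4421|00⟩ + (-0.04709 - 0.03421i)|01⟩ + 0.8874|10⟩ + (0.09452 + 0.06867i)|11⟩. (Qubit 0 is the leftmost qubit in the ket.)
-0.4421|00⟩ + (-0.04709 - 0.03421i)|01⟩ + (0.6943 + 0.04856i)|10⟩ + (0.5607 - 0.04856i)|11⟩

C-H leaves the control-|0⟩ kets |00⟩, |01⟩ unchanged and applies H to qubit 1 on the control-|1⟩ pair (|10⟩, |11⟩).
H = [[1/√2, 1/√2], [1/√2, -1/√2]].
With a = amp(|10⟩) = 0.8874 and b = amp(|11⟩) = (0.09452 + 0.06867i):
new amp(|10⟩) = (1/√2)·a + (1/√2)·b = (0.6943 + 0.04856i)
new amp(|11⟩) = (1/√2)·a + (-1/√2)·b = (0.5607 - 0.04856i)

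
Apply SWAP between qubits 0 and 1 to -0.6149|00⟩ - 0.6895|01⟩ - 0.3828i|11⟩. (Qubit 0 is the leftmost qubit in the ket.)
-0.6149|00⟩ - 0.6895|10⟩ - 0.3828i|11⟩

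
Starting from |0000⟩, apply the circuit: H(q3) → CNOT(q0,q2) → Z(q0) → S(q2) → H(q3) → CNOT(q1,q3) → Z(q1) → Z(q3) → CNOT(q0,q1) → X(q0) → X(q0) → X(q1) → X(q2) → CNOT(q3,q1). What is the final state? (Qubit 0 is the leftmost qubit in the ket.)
|0110⟩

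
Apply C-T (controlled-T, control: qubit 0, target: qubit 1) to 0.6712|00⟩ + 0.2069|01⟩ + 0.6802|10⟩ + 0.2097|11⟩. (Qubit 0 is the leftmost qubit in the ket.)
0.6712|00⟩ + 0.2069|01⟩ + 0.6802|10⟩ + (0.1483 + 0.1483i)|11⟩

C-T leaves the control-|0⟩ kets |00⟩, |01⟩ unchanged and applies T to qubit 1 on the control-|1⟩ pair (|10⟩, |11⟩).
T = [[1, 0], [0, (1/√2 + (1/√2)i)]].
With a = amp(|10⟩) = 0.6802 and b = amp(|11⟩) = 0.2097:
new amp(|10⟩) = (1)·a = 0.6802
new amp(|11⟩) = (1/√2 + (1/√2)i)·b = (0.1483 + 0.1483i)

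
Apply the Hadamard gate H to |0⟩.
1/√2|0⟩ + 1/√2|1⟩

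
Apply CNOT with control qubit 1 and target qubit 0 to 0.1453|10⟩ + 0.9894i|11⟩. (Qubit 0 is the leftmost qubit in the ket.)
0.9894i|01⟩ + 0.1453|10⟩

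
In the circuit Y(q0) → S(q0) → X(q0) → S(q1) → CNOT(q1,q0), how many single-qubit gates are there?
4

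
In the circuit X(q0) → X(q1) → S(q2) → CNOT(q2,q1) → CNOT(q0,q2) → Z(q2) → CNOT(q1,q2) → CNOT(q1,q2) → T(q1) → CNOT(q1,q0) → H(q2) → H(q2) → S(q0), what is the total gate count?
13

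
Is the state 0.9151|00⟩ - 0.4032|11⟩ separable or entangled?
Entangled

Writing the state as a|00⟩ + b|01⟩ + c|10⟩ + d|11⟩, it is a product state iff ad − bc = 0.
Here (a, b, c, d) = (0.9151, 0, 0, -0.4032): ad − bc = (0.9151)(-0.4032) − (0)(0) = -0.369 ≠ 0, so the state is entangled.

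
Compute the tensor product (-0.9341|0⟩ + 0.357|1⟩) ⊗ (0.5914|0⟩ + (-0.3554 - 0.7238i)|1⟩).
-0.5524|00⟩ + (0.332 + 0.6761i)|01⟩ + 0.2111|10⟩ + (-0.1269 - 0.2584i)|11⟩

amp(|b₁b₂…⟩) = product of the factor amplitudes for bits b₁, b₂, …; only kets whose every factor amplitude is nonzero survive.
|00⟩: (-0.9341)(0.5914) = -0.5524
|01⟩: (-0.9341)(-0.3554 - 0.7238i) = (0.332 + 0.6761i)
|10⟩: (0.357)(0.5914) = 0.2111
|11⟩: (0.357)(-0.3554 - 0.7238i) = (-0.1269 - 0.2584i)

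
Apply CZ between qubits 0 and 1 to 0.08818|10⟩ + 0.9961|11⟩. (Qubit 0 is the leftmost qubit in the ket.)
0.08818|10⟩ - 0.9961|11⟩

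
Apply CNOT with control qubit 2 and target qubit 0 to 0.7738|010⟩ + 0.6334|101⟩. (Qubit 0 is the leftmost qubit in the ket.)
0.6334|001⟩ + 0.7738|010⟩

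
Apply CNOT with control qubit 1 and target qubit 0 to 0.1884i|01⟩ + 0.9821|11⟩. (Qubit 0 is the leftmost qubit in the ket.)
0.9821|01⟩ + 0.1884i|11⟩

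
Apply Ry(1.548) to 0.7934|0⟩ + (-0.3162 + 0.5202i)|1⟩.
(0.7884 - 0.3636i)|0⟩ + (0.3285 + 0.372i)|1⟩

Ry(1.548) = [[cos(θ/2), −sin(θ/2)], [sin(θ/2), cos(θ/2)]]; θ = 1.548, cos(θ/2) ≈ 0.71512, sin(θ/2) ≈ 0.699001.
With a = amp(|0⟩) = 0.7934 and b = amp(|1⟩) = (-0.3162 + 0.5202i):
new amp(|0⟩) = (0.71512)·a + (-0.699001)·b = (0.7884 - 0.3636i)
new amp(|1⟩) = (0.699001)·a + (0.71512)·b = (0.3285 + 0.372i)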